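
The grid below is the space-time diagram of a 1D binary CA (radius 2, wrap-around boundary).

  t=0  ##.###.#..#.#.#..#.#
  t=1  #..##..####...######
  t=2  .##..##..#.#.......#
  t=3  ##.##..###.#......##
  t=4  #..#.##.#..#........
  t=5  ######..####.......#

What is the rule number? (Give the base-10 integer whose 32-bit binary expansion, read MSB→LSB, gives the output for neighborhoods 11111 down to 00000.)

1138510388

  [31] ##### => .  t=1,i=16
  [30] ####. => #  t=1,i=9
  [29] ###.# => .  t=0,i=1
  [28] ###.. => .  t=1,i=0
  [27] ##.## => .  t=0,i=2
  [26] ##.#. => .  t=0,i=6
  [25] ##..# => #  t=1,i=1
  [24] ##... => #  t=1,i=11
  [23] #.### => #  t=0,i=3
  [22] #.##. => #  t=2,i=1
  [21] #.#.# => .  t=0,i=12
  [20] #.#.. => #  t=0,i=7
  [19] #..## => #  t=1,i=2
  [18] #..#. => #  t=0,i=9
  [17] #...# => .  t=1,i=12
  [16] #.... => .  t=2,i=13
  [15] .#### => .  t=1,i=8
  [14] .###. => #  t=0,i=0
  [13] .##.# => .  t=4,i=6
  [12] .##.. => .  t=1,i=4
  [11] .#.## => #  t=0,i=18
  [10] .#.#. => .  t=0,i=11
  [9] .#..# => #  t=0,i=8
  [8] .#... => .  t=2,i=12
  [7] ..### => .  t=1,i=7
  [6] ..##. => .  t=1,i=3
  [5] ..#.# => #  t=0,i=10
  [4] ..#.. => #  t=4,i=0
  [3] ...## => .  t=1,i=13
  [2] ...#. => #  t=2,i=18
  [1] ....# => .  t=2,i=17
  [0] ..... => .  t=2,i=14
  bits 01000011110111000100101000110100 = 1138510388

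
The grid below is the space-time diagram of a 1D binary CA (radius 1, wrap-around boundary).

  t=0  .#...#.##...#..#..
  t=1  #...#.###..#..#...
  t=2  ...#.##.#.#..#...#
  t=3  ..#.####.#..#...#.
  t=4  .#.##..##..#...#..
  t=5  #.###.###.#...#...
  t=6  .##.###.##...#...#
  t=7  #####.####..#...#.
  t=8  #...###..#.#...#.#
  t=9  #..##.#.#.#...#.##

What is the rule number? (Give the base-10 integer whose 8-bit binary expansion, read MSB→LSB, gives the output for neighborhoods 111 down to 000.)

  [7] ### => .  t=1,i=7
  [6] ##. => #  t=0,i=8
  [5] #.# => #  t=0,i=6
  [4] #.. => .  t=0,i=2
  [3] .## => #  t=0,i=7
  [2] .#. => .  t=0,i=1
  [1] ..# => #  t=0,i=0
  [0] ... => .  t=0,i=3
  bits 01101010 = 106

106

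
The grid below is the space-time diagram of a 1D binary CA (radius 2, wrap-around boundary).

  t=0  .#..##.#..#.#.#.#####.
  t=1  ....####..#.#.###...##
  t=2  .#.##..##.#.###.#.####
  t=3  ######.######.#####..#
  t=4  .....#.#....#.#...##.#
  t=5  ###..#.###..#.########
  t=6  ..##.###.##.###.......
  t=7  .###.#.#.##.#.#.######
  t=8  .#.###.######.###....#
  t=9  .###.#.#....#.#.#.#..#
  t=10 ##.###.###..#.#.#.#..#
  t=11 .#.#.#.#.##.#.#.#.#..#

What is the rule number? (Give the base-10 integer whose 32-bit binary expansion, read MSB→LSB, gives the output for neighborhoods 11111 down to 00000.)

  [31] ##### => .  t=0,i=18
  [30] ####. => .  t=0,i=19
  [29] ###.# => #  t=2,i=14
  [28] ###.. => #  t=0,i=20
  [27] ##.## => .  t=3,i=6
  [26] ##.#. => #  t=0,i=6
  [25] ##..# => #  t=0,i=21
  [24] ##... => .  t=1,i=0
  [23] #.### => #  t=0,i=16
  [22] #.##. => #  t=2,i=3
  [21] #.#.# => #  t=0,i=12
  [20] #.#.. => #  t=0,i=7
  [19] #..## => .  t=0,i=3
  [18] #..#. => .  t=0,i=0
  [17] #...# => #  t=1,i=18
  [16] #.... => #  t=1,i=1
  [15] .#### => .  t=0,i=17
  [14] .###. => .  t=1,i=15
  [13] .##.# => #  t=0,i=5
  [12] .##.. => #  t=1,i=21
  [11] .#.## => #  t=0,i=15
  [10] .#.#. => .  t=0,i=11
  [9] .#..# => .  t=0,i=2
  [8] .#... => #  t=4,i=0
  [7] ..### => #  t=1,i=4
  [6] ..##. => #  t=0,i=4
  [5] ..#.# => #  t=0,i=10
  [4] ..#.. => .  t=0,i=1
  [3] ...## => #  t=1,i=3
  [2] ...#. => .  t=4,i=4
  [1] ....# => .  t=1,i=2
  [0] ..... => #  t=4,i=2
  bits 00110110111100110011100111101001 = 921909737

921909737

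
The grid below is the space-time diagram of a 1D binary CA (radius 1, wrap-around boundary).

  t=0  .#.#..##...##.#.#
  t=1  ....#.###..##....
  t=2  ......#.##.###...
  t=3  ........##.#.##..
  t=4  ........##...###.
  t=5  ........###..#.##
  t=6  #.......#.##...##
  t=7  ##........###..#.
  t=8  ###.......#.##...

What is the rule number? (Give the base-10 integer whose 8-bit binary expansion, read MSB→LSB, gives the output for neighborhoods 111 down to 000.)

  nb ###: next=.  (t=1,i=7, bit7=0)
  nb ##.: next=#  (t=0,i=7, bit6=1)
  nb #.#: next=.  (t=0,i=0, bit5=0)
  nb #..: next=#  (t=0,i=4, bit4=1)
  nb .##: next=#  (t=0,i=6, bit3=1)
  nb .#.: next=.  (t=0,i=1, bit2=0)
  nb ..#: next=.  (t=0,i=5, bit1=0)
  nb ...: next=.  (t=0,i=9, bit0=0)
  bits 01011000 = 88

88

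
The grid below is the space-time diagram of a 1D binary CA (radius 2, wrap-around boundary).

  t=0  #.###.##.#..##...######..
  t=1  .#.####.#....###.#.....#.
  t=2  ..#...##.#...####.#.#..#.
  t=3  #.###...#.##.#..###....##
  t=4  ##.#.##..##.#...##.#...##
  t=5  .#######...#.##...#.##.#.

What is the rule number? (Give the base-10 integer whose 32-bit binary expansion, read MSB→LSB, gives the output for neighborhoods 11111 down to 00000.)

  #####|.  b31=0 t=0,i=19
  ####.|.  b30=0 t=0,i=21
  ###.#|#  b29=1 t=0,i=4
  ###..|.  b28=0 t=0,i=22
  ##.##|#  b27=1 t=0,i=5
  ##.#.|#  b26=1 t=0,i=8
  ##..#|#  b25=1 t=0,i=23
  ##...|#  b24=1 t=0,i=14
  #.###|.  b23=0 t=0,i=2
  #.##.|#  b22=1 t=0,i=6
  #.#.#|#  b21=1 t=2,i=18
  #.#..|.  b20=0 t=0,i=9
  #..##|.  b19=0 t=0,i=11
  #..#.|.  b18=0 t=0,i=24
  #...#|#  b17=1 t=0,i=15
  #....|.  b16=0 t=1,i=10
  .####|.  b15=0 t=0,i=18
  .###.|#  b14=1 t=0,i=3
  .##.#|.  b13=0 t=0,i=7
  .##..|#  b12=1 t=0,i=13
  .#.##|#  b11=1 t=0,i=1
  .#.#.|.  b10=0 t=2,i=19
  .#..#|.  b9=0 t=0,i=10
  .#...|#  b8=1 t=1,i=9
  ..###|#  b7=1 t=0,i=17
  ..##.|.  b6=0 t=0,i=12
  ..#.#|.  b5=0 t=0,i=0
  ..#..|#  b4=1 t=1,i=23
  ...##|.  b3=0 t=0,i=16
  ...#.|.  b2=0 t=1,i=22
  ....#|.  b1=0 t=1,i=11
  .....|#  b0=1 t=1,i=20
  bits 00101111011000100101100110010001 = 794974609

794974609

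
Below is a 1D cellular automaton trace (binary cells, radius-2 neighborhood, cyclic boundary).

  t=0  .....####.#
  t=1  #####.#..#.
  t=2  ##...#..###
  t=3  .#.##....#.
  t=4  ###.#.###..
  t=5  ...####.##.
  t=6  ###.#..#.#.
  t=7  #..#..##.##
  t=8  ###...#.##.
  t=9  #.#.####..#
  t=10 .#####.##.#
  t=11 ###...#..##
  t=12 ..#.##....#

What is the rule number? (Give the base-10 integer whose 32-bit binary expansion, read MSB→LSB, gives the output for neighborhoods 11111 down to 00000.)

  #####|.  b31=0 t=1,i=2
  ####.|.  b30=0 t=0,i=7
  ###.#|.  b29=0 t=0,i=8
  ###..|#  b28=1 t=2,i=1
  ##.##|#  b27=1 t=5,i=7
  ##.#.|#  b26=1 t=0,i=9
  ##..#|#  b25=1 t=4,i=9
  ##...|.  b24=0 t=2,i=2
  #.###|#  b23=1 t=1,i=0
  #.##.|.  b22=0 t=3,i=3
  #.#.#|#  b21=1 t=4,i=4
  #.#..|.  b20=0 t=0,i=10
  #..##|.  b19=0 t=2,i=7
  #..#.|#  b18=1 t=1,i=8
  #...#|#  b17=1 t=2,i=3
  #....|#  b16=1 t=0,i=1
  .####|#  b15=1 t=0,i=6
  .###.|.  b14=0 t=4,i=1
  .##.#|.  b13=0 t=7,i=7
  .##..|#  b12=1 t=3,i=4
  .#.##|#  b11=1 t=1,i=10
  .#.#.|.  b10=0 t=6,i=8
  .#..#|.  b9=0 t=1,i=7
  .#...|#  b8=1 t=0,i=0
  ..###|.  b7=0 t=0,i=5
  ..##.|#  b6=1 t=7,i=6
  ..#.#|#  b5=1 t=1,i=9
  ..#..|.  b4=0 t=2,i=5
  ...##|#  b3=1 t=0,i=4
  ...#.|#  b2=1 t=2,i=4
  ....#|#  b1=1 t=0,i=3
  .....|#  b0=1 t=0,i=2
  bits 00011110101001111001100101101111 = 514300271

514300271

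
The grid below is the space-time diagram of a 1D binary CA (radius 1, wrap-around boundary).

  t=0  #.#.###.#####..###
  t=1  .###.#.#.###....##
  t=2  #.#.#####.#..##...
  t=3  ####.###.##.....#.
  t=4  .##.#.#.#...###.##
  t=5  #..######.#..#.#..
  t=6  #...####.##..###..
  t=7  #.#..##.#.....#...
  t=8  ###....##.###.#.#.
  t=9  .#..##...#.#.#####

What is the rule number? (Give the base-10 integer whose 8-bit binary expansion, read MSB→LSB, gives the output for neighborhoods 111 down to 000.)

165

  nb ###: next=#  (t=0,i=5, bit7=1)
  nb ##.: next=.  (t=0,i=0, bit6=0)
  nb #.#: next=#  (t=0,i=1, bit5=1)
  nb #..: next=.  (t=0,i=13, bit4=0)
  nb .##: next=.  (t=0,i=4, bit3=0)
  nb .#.: next=#  (t=0,i=2, bit2=1)
  nb ..#: next=.  (t=0,i=14, bit1=0)
  nb ...: next=#  (t=1,i=13, bit0=1)
  bits 10100101 = 165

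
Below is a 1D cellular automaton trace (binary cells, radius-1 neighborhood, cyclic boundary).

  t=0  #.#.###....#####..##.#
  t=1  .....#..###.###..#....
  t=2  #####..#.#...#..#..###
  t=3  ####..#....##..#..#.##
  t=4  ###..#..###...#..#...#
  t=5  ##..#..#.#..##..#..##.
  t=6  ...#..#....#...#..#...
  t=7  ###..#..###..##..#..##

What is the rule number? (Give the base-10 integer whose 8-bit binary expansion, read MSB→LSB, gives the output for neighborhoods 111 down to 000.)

  ### -> #   bit 7 = 1  t=0,i=5
  ##. -> .   bit 6 = 0  t=0,i=0
  #.# -> .   bit 5 = 0  t=0,i=1
  #.. -> .   bit 4 = 0  t=0,i=7
  .## -> .   bit 3 = 0  t=0,i=4
  .#. -> .   bit 2 = 0  t=0,i=2
  ..# -> #   bit 1 = 1  t=0,i=10
  ... -> #   bit 0 = 1  t=0,i=8
  bits 10000011 = 131

131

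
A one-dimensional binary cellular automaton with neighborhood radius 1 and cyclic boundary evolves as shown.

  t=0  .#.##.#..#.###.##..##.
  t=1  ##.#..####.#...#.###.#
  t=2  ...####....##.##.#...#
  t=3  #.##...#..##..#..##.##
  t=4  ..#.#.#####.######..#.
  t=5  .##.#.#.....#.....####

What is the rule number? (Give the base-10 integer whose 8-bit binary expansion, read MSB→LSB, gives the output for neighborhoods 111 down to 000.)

  ###|.  b7=0 t=0,i=12
  ##.|.  b6=0 t=0,i=4
  #.#|.  b5=0 t=0,i=2
  #..|#  b4=1 t=0,i=7
  .##|#  b3=1 t=0,i=3
  .#.|#  b2=1 t=0,i=1
  ..#|#  b1=1 t=0,i=0
  ...|.  b0=0 t=1,i=13
  bits 00011110 = 30

30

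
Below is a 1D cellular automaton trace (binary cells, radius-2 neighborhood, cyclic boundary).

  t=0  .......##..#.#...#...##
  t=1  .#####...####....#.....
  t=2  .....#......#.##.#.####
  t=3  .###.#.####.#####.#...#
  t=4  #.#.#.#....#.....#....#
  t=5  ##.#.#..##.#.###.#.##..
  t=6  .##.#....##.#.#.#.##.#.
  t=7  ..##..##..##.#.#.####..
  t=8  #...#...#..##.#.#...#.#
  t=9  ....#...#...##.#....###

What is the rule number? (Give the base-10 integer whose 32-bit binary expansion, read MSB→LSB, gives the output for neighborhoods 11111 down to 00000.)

  #####|.  b31=0 t=1,i=3
  ####.|.  b30=0 t=1,i=4
  ###.#|.  b29=0 t=3,i=3
  ###..|#  b28=1 t=1,i=5
  ##.##|#  b27=1 t=3,i=11
  ##.#.|#  b26=1 t=2,i=16
  ##..#|#  b25=1 t=0,i=9
  ##...|.  b24=0 t=0,i=0
  #.###|.  b23=0 t=2,i=19
  #.##.|#  b22=1 t=2,i=14
  #.#.#|.  b21=0 t=2,i=17
  #.#..|.  b20=0 t=0,i=13
  #..##|.  b19=0 t=5,i=7
  #..#.|#  b18=1 t=0,i=10
  #...#|.  b17=0 t=0,i=15
  #....|#  b16=1 t=0,i=1
  .####|.  b15=0 t=1,i=2
  .###.|#  b14=1 t=3,i=2
  .##.#|#  b13=1 t=2,i=15
  .##..|.  b12=0 t=0,i=8
  .#.##|#  b11=1 t=2,i=13
  .#.#.|#  b10=1 t=0,i=12
  .#..#|.  b9=0 t=5,i=6
  .#...|.  b8=0 t=0,i=14
  ..###|.  b7=0 t=1,i=1
  ..##.|.  b6=0 t=0,i=7
  ..#.#|#  b5=1 t=0,i=11
  ..#..|#  b4=1 t=0,i=17
  ...##|.  b3=0 t=0,i=6
  ...#.|.  b2=0 t=0,i=16
  ....#|#  b1=1 t=0,i=5
  .....|#  b0=1 t=0,i=2
  bits 00011110010001010110110000110011 = 507866163

507866163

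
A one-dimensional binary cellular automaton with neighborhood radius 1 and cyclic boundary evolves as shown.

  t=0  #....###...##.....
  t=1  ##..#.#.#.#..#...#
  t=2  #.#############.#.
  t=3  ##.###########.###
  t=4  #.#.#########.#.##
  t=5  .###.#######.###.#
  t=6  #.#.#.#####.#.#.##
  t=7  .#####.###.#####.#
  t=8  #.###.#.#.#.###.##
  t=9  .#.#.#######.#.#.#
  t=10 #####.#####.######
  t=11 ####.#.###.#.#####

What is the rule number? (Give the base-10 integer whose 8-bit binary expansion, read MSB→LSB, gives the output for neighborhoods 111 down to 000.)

182

  ###|#  b7=1 t=0,i=6
  ##.|.  b6=0 t=0,i=7
  #.#|#  b5=1 t=1,i=5
  #..|#  b4=1 t=0,i=1
  .##|.  b3=0 t=0,i=5
  .#.|#  b2=1 t=0,i=0
  ..#|#  b1=1 t=0,i=4
  ...|.  b0=0 t=0,i=2
  bits 10110110 = 182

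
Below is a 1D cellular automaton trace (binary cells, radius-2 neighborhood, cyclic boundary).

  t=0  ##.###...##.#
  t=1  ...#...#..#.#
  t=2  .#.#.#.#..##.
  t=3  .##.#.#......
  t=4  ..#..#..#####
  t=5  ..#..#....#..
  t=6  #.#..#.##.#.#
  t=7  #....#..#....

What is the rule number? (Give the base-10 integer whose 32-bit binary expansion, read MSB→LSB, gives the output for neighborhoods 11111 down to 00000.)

  ##### -> #   bit 31 = 1  t=4,i=10
  ####. -> .   bit 30 = 0  t=4,i=11
  ###.# -> .   bit 29 = 0  t=0,i=1
  ###.. -> .   bit 28 = 0  t=0,i=5
  ##.## -> .   bit 27 = 0  t=0,i=2
  ##.#. -> .   bit 26 = 0  t=3,i=3
  ##..# -> .   bit 25 = 0  t=2,i=12
  ##... -> .   bit 24 = 0  t=0,i=6
  #.### -> #   bit 23 = 1  t=0,i=3
  #.##. -> .   bit 22 = 0  t=6,i=7
  #.#.# -> .   bit 21 = 0  t=2,i=3
  #.#.. -> .   bit 20 = 0  t=1,i=12
  #..## -> .   bit 19 = 0  t=2,i=9
  #..#. -> .   bit 18 = 0  t=1,i=9
  #...# -> #   bit 17 = 1  t=0,i=7
  #.... -> #   bit 16 = 1  t=3,i=8
  .#### -> .   bit 15 = 0  t=4,i=9
  .###. -> .   bit 14 = 0  t=0,i=0
  .##.# -> #   bit 13 = 1  t=0,i=10
  .##.. -> .   bit 12 = 0  t=2,i=11
  .#.## -> .   bit 11 = 0  t=6,i=6
  .#.#. -> #   bit 10 = 1  t=1,i=11
  .#..# -> .   bit 9 = 0  t=1,i=8
  .#... -> .   bit 8 = 0  t=1,i=0
  ..### -> .   bit 7 = 0  t=4,i=8
  ..##. -> .   bit 6 = 0  t=0,i=9
  ..#.# -> #   bit 5 = 1  t=1,i=10
  ..#.. -> #   bit 4 = 1  t=1,i=3
  ...## -> .   bit 3 = 0  t=0,i=8
  ...#. -> .   bit 2 = 0  t=1,i=2
  ....# -> #   bit 1 = 1  t=3,i=12
  ..... -> #   bit 0 = 1  t=3,i=9
  bits 10000000100000110010010000110011 = 2156078131

2156078131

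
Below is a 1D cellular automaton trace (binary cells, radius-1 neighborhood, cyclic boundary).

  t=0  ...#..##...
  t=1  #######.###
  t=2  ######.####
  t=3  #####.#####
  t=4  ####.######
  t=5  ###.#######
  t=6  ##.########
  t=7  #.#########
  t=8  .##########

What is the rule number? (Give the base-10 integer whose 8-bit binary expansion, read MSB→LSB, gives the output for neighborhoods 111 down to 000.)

191

  ### -> #   bit 7 = 1  t=1,i=0
  ##. -> .   bit 6 = 0  t=0,i=7
  #.# -> #   bit 5 = 1  t=1,i=7
  #.. -> #   bit 4 = 1  t=0,i=4
  .## -> #   bit 3 = 1  t=0,i=6
  .#. -> #   bit 2 = 1  t=0,i=3
  ..# -> #   bit 1 = 1  t=0,i=2
  ... -> #   bit 0 = 1  t=0,i=0
  bits 10111111 = 191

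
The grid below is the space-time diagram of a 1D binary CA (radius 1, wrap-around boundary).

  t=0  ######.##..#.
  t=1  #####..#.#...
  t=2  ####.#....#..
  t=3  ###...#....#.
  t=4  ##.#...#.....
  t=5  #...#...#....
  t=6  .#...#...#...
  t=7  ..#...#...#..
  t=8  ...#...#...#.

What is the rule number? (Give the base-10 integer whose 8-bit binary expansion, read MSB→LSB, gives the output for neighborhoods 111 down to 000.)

  ###|#  b7=1 t=0,i=1
  ##.|.  b6=0 t=0,i=5
  #.#|.  b5=0 t=0,i=6
  #..|#  b4=1 t=0,i=9
  .##|#  b3=1 t=0,i=0
  .#.|.  b2=0 t=0,i=11
  ..#|.  b1=0 t=0,i=10
  ...|.  b0=0 t=1,i=11
  bits 10011000 = 152

152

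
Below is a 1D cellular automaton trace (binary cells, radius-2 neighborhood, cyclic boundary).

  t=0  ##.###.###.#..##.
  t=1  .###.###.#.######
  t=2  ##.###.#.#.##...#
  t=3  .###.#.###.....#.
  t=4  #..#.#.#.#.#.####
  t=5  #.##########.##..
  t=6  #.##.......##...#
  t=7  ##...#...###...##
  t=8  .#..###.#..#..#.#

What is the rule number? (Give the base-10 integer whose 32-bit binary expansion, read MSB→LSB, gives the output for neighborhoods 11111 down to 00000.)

  nb #####: next=.  (t=1,i=13, bit31=0)
  nb ####.: next=.  (t=1,i=15, bit30=0)
  nb ###.#: next=#  (t=0,i=5, bit29=1)
  nb ###..: next=#  (t=3,i=9, bit28=1)
  nb ##.##: next=#  (t=0,i=2, bit27=1)
  nb ##.#.: next=.  (t=0,i=10, bit26=0)
  nb ##..#: next=.  (t=4,i=1, bit25=0)
  nb ##...: next=.  (t=2,i=13, bit24=0)
  nb #.###: next=#  (t=0,i=3, bit23=1)
  nb #.##.: next=.  (t=0,i=0, bit22=0)
  nb #.#.#: next=#  (t=1,i=9, bit21=1)
  nb #.#..: next=#  (t=0,i=11, bit20=1)
  nb #..##: next=#  (t=0,i=13, bit19=1)
  nb #..#.: next=#  (t=4,i=2, bit18=1)
  nb #...#: next=.  (t=2,i=14, bit17=0)
  nb #....: next=#  (t=3,i=11, bit16=1)
  nb .####: next=#  (t=1,i=12, bit15=1)
  nb .###.: next=.  (t=0,i=4, bit14=0)
  nb .##.#: next=#  (t=0,i=1, bit13=1)
  nb .##..: next=.  (t=2,i=12, bit12=0)
  nb .#.##: next=.  (t=1,i=10, bit11=0)
  nb .#.#.: next=#  (t=2,i=8, bit10=1)
  nb .#..#: next=#  (t=0,i=12, bit9=1)
  nb .#...: next=#  (t=7,i=6, bit8=1)
  nb ..###: next=.  (t=2,i=16, bit7=0)
  nb ..##.: next=#  (t=0,i=14, bit6=1)
  nb ..#.#: next=#  (t=4,i=3, bit5=1)
  nb ..#..: next=#  (t=3,i=15, bit4=1)
  nb ...##: next=#  (t=2,i=15, bit3=1)
  nb ...#.: next=#  (t=3,i=14, bit2=1)
  nb ....#: next=#  (t=3,i=13, bit1=1)
  nb .....: next=.  (t=3,i=12, bit0=0)
  bits 00111000101111011010011101111110 = 951953278

951953278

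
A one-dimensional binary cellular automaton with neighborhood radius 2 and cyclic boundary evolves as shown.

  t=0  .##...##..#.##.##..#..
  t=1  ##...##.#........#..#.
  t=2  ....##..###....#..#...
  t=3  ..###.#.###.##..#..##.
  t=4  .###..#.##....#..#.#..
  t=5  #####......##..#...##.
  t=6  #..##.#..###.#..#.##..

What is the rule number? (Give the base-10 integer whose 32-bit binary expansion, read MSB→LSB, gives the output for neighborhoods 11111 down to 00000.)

1387348938

  nb #####: next=.  (t=5,i=2, bit31=0)
  nb ####.: next=#  (t=5,i=3, bit30=1)
  nb ###.#: next=.  (t=3,i=4, bit29=0)
  nb ###..: next=#  (t=2,i=10, bit28=1)
  nb ##.##: next=.  (t=0,i=14, bit27=0)
  nb ##.#.: next=.  (t=1,i=7, bit26=0)
  nb ##..#: next=#  (t=0,i=8, bit25=1)
  nb ##...: next=.  (t=0,i=3, bit24=0)
  nb #.###: next=#  (t=3,i=8, bit23=1)
  nb #.##.: next=.  (t=0,i=12, bit22=0)
  nb #.#.#: next=#  (t=3,i=6, bit21=1)
  nb #.#..: next=#  (t=1,i=8, bit20=1)
  nb #..##: next=.  (t=2,i=7, bit19=0)
  nb #..#.: next=.  (t=0,i=9, bit18=0)
  nb #...#: next=.  (t=0,i=4, bit17=0)
  nb #....: next=#  (t=1,i=10, bit16=1)
  nb .####: next=.  (t=5,i=1, bit15=0)
  nb .###.: next=#  (t=2,i=9, bit14=1)
  nb .##.#: next=.  (t=0,i=13, bit13=0)
  nb .##..: next=.  (t=0,i=2, bit12=0)
  nb .#.##: next=.  (t=0,i=11, bit11=0)
  nb .#.#.: next=.  (t=4,i=18, bit10=0)
  nb .#..#: next=#  (t=1,i=18, bit9=1)
  nb .#...: next=#  (t=0,i=20, bit8=1)
  nb ..###: next=#  (t=2,i=8, bit7=1)
  nb ..##.: next=#  (t=0,i=1, bit6=1)
  nb ..#.#: next=.  (t=0,i=10, bit5=0)
  nb ..#..: next=.  (t=0,i=19, bit4=0)
  nb ...##: next=#  (t=0,i=0, bit3=1)
  nb ...#.: next=.  (t=1,i=16, bit2=0)
  nb ....#: next=#  (t=1,i=15, bit1=1)
  nb .....: next=.  (t=1,i=11, bit0=0)
  bits 01010010101100010100001111001010 = 1387348938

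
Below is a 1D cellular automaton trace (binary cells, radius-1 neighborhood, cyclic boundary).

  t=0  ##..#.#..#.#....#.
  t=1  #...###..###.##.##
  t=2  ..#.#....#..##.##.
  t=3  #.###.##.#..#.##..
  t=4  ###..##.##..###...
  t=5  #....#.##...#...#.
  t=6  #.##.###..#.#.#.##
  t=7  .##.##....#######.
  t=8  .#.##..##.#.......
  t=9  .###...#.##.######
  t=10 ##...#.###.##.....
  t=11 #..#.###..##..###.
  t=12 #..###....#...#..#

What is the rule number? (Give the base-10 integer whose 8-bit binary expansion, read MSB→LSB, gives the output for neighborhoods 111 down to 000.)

45

  [7] ### => .  t=1,i=5
  [6] ##. => .  t=0,i=1
  [5] #.# => #  t=0,i=5
  [4] #.. => .  t=0,i=2
  [3] .## => #  t=0,i=0
  [2] .#. => #  t=0,i=4
  [1] ..# => .  t=0,i=3
  [0] ... => #  t=0,i=13
  bits 00101101 = 45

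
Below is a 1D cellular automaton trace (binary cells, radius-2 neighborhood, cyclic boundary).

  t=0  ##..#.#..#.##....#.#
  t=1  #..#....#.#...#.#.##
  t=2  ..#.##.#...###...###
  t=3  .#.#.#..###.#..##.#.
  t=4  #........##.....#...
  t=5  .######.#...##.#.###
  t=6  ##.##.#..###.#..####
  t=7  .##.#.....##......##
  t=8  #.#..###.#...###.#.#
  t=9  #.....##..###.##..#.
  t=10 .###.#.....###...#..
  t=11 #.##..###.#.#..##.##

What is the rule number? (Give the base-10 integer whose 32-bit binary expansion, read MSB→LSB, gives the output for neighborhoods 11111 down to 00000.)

  #####|#  b31=1 t=5,i=3
  ####.|.  b30=0 t=5,i=5
  ###.#|#  b29=1 t=3,i=10
  ###..|.  b28=0 t=0,i=1
  ##.##|#  b27=1 t=5,i=0
  ##.#.|.  b26=0 t=2,i=6
  ##..#|.  b25=0 t=0,i=2
  ##...|.  b24=0 t=0,i=13
  #.###|#  b23=1 t=0,i=19
  #.##.|.  b22=0 t=0,i=11
  #.#.#|.  b21=0 t=1,i=16
  #.#..|.  b20=0 t=0,i=6
  #..##|.  b19=0 t=3,i=7
  #..#.|#  b18=1 t=0,i=3
  #...#|#  b17=1 t=1,i=12
  #....|#  b16=1 t=0,i=14
  .####|.  b15=0 t=5,i=2
  .###.|#  b14=1 t=0,i=0
  .##.#|#  b13=1 t=2,i=5
  .##..|.  b12=0 t=0,i=12
  .#.##|#  b11=1 t=0,i=10
  .#.#.|.  b10=0 t=0,i=5
  .#..#|.  b9=0 t=0,i=7
  .#...|#  b8=1 t=1,i=4
  ..###|.  b7=0 t=2,i=11
  ..##.|.  b6=0 t=3,i=15
  ..#.#|.  b5=0 t=0,i=4
  ..#..|.  b4=0 t=1,i=3
  ...##|#  b3=1 t=2,i=10
  ...#.|#  b2=1 t=0,i=16
  ....#|.  b1=0 t=0,i=15
  .....|#  b0=1 t=4,i=3
  bits 10101000100001110110100100001101 = 2827446541

2827446541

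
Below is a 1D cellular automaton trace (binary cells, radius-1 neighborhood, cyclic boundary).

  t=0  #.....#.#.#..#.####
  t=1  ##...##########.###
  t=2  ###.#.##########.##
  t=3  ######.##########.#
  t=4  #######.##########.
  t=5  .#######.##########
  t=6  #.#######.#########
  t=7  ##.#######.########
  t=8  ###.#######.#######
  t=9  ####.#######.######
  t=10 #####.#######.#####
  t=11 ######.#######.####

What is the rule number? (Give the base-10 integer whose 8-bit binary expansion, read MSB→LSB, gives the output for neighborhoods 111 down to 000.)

  [7] ### => #  t=0,i=16
  [6] ##. => #  t=0,i=0
  [5] #.# => #  t=0,i=7
  [4] #.. => #  t=0,i=1
  [3] .## => .  t=0,i=15
  [2] .#. => #  t=0,i=6
  [1] ..# => #  t=0,i=5
  [0] ... => .  t=0,i=2
  bits 11110110 = 246

246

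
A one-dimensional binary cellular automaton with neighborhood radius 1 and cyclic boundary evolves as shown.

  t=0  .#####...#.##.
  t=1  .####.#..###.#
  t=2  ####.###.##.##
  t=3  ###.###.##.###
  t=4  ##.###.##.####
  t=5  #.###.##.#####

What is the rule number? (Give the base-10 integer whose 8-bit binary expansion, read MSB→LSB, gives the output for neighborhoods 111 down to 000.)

188

  ###|#  b7=1 t=0,i=2
  ##.|.  b6=0 t=0,i=5
  #.#|#  b5=1 t=0,i=10
  #..|#  b4=1 t=0,i=6
  .##|#  b3=1 t=0,i=1
  .#.|#  b2=1 t=0,i=9
  ..#|.  b1=0 t=0,i=0
  ...|.  b0=0 t=0,i=7
  bits 10111100 = 188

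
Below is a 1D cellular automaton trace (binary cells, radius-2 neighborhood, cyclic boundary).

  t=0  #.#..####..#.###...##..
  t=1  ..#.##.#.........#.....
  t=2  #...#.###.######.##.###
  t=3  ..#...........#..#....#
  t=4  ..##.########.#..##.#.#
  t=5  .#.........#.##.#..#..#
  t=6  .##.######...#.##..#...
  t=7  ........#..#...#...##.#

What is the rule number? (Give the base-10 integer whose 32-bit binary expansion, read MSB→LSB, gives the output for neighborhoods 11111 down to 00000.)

1146749331

  [31] ##### => .  t=2,i=12
  [30] ####. => #  t=0,i=7
  [29] ###.# => .  t=2,i=8
  [28] ###.. => .  t=0,i=8
  [27] ##.## => .  t=2,i=9
  [26] ##.#. => #  t=1,i=6
  [25] ##..# => .  t=0,i=9
  [24] ##... => .  t=0,i=16
  [23] #.### => .  t=0,i=13
  [22] #.##. => #  t=1,i=4
  [21] #.#.# => .  t=4,i=20
  [20] #.#.. => #  t=0,i=2
  [19] #..## => #  t=0,i=4
  [18] #..#. => .  t=0,i=10
  [17] #...# => #  t=0,i=17
  [16] #.... => .  t=1,i=9
  [15] .#### => .  t=0,i=6
  [14] .###. => .  t=0,i=14
  [13] .##.# => .  t=1,i=5
  [12] .##.. => .  t=0,i=20
  [11] .#.## => .  t=0,i=12
  [10] .#.#. => .  t=0,i=1
  [9] .#..# => .  t=0,i=3
  [8] .#... => #  t=1,i=8
  [7] ..### => #  t=0,i=5
  [6] ..##. => .  t=0,i=19
  [5] ..#.# => .  t=0,i=0
  [4] ..#.. => #  t=1,i=17
  [3] ...## => .  t=0,i=18
  [2] ...#. => .  t=1,i=1
  [1] ....# => #  t=1,i=0
  [0] ..... => #  t=1,i=10
  bits 01000100010110100000000110010011 = 1146749331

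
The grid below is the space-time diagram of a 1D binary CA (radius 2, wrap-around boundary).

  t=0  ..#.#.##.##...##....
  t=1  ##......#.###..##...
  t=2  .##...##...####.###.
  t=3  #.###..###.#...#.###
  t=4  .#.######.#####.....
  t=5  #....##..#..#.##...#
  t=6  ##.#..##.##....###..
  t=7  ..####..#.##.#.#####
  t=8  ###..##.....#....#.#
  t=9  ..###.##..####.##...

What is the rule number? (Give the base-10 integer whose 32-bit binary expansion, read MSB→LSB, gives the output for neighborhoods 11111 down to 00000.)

2669302678

  [31] ##### => #  t=4,i=5
  [30] ####. => .  t=2,i=13
  [29] ###.# => .  t=2,i=14
  [28] ###.. => #  t=1,i=12
  [27] ##.## => #  t=0,i=8
  [26] ##.#. => #  t=3,i=10
  [25] ##..# => #  t=1,i=13
  [24] ##... => #  t=0,i=11
  [23] #.### => .  t=1,i=10
  [22] #.##. => .  t=0,i=6
  [21] #.#.# => .  t=0,i=4
  [20] #.#.. => #  t=3,i=11
  [19] #..## => #  t=1,i=14
  [18] #..#. => .  t=5,i=8
  [17] #...# => #  t=0,i=12
  [16] #.... => .  t=0,i=17
  [15] .#### => .  t=2,i=12
  [14] .###. => #  t=1,i=11
  [13] .##.# => .  t=0,i=7
  [12] .##.. => #  t=0,i=10
  [11] .#.## => .  t=0,i=5
  [10] .#.#. => .  t=0,i=3
  [9] .#..# => #  t=5,i=10
  [8] .#... => #  t=3,i=12
  [7] ..### => #  t=2,i=11
  [6] ..##. => .  t=0,i=14
  [5] ..#.# => .  t=0,i=2
  [4] ..#.. => #  t=5,i=9
  [3] ...## => .  t=0,i=13
  [2] ...#. => #  t=0,i=1
  [1] ....# => #  t=0,i=0
  [0] ..... => .  t=0,i=18
  bits 10011111000110100101001110010110 = 2669302678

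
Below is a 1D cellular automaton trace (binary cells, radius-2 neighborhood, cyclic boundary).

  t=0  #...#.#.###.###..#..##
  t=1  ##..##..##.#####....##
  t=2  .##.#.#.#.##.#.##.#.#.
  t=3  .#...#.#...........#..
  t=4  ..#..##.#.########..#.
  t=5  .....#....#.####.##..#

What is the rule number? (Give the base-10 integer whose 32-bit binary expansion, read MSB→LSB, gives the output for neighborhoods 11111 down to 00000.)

  [31] ##### => #  t=1,i=13
  [30] ####. => .  t=1,i=0
  [29] ###.# => .  t=0,i=10
  [28] ###.. => #  t=0,i=0
  [27] ##.## => #  t=0,i=11
  [26] ##.#. => .  t=2,i=3
  [25] ##..# => #  t=0,i=15
  [24] ##... => #  t=0,i=1
  [23] #.### => #  t=0,i=8
  [22] #.##. => .  t=2,i=10
  [21] #.#.# => .  t=0,i=6
  [20] #.#.. => .  t=2,i=20
  [19] #..## => .  t=0,i=19
  [18] #..#. => .  t=0,i=16
  [17] #...# => .  t=0,i=2
  [16] #.... => .  t=1,i=17
  [15] .#### => .  t=1,i=12
  [14] .###. => #  t=0,i=9
  [13] .##.# => .  t=1,i=9
  [12] .##.. => .  t=1,i=5
  [11] .#.## => .  t=0,i=7
  [10] .#.#. => #  t=0,i=5
  [9] .#..# => .  t=0,i=18
  [8] .#... => #  t=3,i=2
  [7] ..### => #  t=0,i=20
  [6] ..##. => #  t=1,i=4
  [5] ..#.# => #  t=0,i=4
  [4] ..#.. => .  t=0,i=17
  [3] ...## => .  t=1,i=19
  [2] ...#. => .  t=0,i=3
  [1] ....# => #  t=1,i=18
  [0] ..... => #  t=3,i=10
  bits 10011011100000000100010111100011 = 2608874979

2608874979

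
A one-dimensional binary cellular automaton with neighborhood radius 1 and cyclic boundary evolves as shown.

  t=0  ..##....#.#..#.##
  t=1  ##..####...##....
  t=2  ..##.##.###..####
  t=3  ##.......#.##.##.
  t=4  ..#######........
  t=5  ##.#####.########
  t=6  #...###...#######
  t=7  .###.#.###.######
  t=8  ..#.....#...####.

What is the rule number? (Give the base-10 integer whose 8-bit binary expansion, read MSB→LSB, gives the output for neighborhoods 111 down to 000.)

  ### -> #   bit 7 = 1  t=1,i=5
  ##. -> .   bit 6 = 0  t=0,i=3
  #.# -> .   bit 5 = 0  t=0,i=9
  #.. -> #   bit 4 = 1  t=0,i=0
  .## -> .   bit 3 = 0  t=0,i=2
  .#. -> .   bit 2 = 0  t=0,i=8
  ..# -> #   bit 1 = 1  t=0,i=1
  ... -> #   bit 0 = 1  t=0,i=5
  bits 10010011 = 147

147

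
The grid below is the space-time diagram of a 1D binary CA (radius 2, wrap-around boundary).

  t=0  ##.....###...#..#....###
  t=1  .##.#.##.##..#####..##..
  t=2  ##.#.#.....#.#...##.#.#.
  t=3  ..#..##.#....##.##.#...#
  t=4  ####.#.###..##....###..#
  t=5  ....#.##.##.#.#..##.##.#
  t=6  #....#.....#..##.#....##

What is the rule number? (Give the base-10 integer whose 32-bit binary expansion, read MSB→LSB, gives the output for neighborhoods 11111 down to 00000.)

395578329

  ##### -> .   bit 31 = 0  t=0,i=23
  ####. -> .   bit 30 = 0  t=0,i=0
  ###.# -> .   bit 29 = 0  t=4,i=3
  ###.. -> #   bit 28 = 1  t=0,i=1
  ##.## -> .   bit 27 = 0  t=1,i=8
  ##.#. -> #   bit 26 = 1  t=1,i=3
  ##..# -> #   bit 25 = 1  t=1,i=11
  ##... -> #   bit 24 = 1  t=0,i=2
  #.### -> #   bit 23 = 1  t=4,i=7
  #.##. -> .   bit 22 = 0  t=1,i=6
  #.#.# -> .   bit 21 = 0  t=1,i=4
  #.#.. -> #   bit 20 = 1  t=2,i=5
  #..## -> .   bit 19 = 0  t=1,i=12
  #..#. -> #   bit 18 = 1  t=0,i=15
  #...# -> .   bit 17 = 0  t=0,i=11
  #.... -> .   bit 16 = 0  t=0,i=3
  .#### -> .   bit 15 = 0  t=0,i=22
  .###. -> .   bit 14 = 0  t=0,i=8
  .##.# -> .   bit 13 = 0  t=1,i=2
  .##.. -> .   bit 12 = 0  t=1,i=10
  .#.## -> #   bit 11 = 1  t=1,i=5
  .#.#. -> .   bit 10 = 0  t=2,i=4
  .#..# -> #   bit 9 = 1  t=0,i=14
  .#... -> #   bit 8 = 1  t=0,i=17
  ..### -> #   bit 7 = 1  t=0,i=7
  ..##. -> #   bit 6 = 1  t=1,i=1
  ..#.# -> .   bit 5 = 0  t=2,i=11
  ..#.. -> #   bit 4 = 1  t=0,i=13
  ...## -> #   bit 3 = 1  t=0,i=6
  ...#. -> .   bit 2 = 0  t=0,i=12
  ....# -> .   bit 1 = 0  t=0,i=5
  ..... -> #   bit 0 = 1  t=0,i=4
  bits 00010111100101000000101111011001 = 395578329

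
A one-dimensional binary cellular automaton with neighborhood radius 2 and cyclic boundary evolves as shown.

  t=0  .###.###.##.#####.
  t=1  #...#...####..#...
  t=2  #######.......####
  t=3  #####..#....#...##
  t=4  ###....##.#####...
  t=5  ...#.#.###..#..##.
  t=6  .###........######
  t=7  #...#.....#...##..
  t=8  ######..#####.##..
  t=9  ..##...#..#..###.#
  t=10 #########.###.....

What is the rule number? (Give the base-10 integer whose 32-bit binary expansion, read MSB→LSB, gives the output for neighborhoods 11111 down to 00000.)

  [31] ##### => #  t=0,i=14
  [30] ####. => .  t=0,i=15
  [29] ###.# => .  t=0,i=3
  [28] ###.. => .  t=0,i=16
  [27] ##.## => #  t=0,i=4
  [26] ##.#. => .  t=9,i=16
  [25] ##..# => .  t=0,i=17
  [24] ##... => #  t=2,i=7
  [23] #.### => .  t=0,i=5
  [22] #.##. => #  t=0,i=9
  [21] #.#.# => .  t=5,i=5
  [20] #.#.. => .  t=9,i=17
  [19] #..## => #  t=0,i=0
  [18] #..#. => .  t=1,i=13
  [17] #...# => #  t=1,i=2
  [16] #.... => .  t=2,i=8
  [15] .#### => .  t=0,i=13
  [14] .###. => .  t=0,i=2
  [13] .##.# => #  t=0,i=10
  [12] .##.. => #  t=5,i=16
  [11] .#.## => .  t=5,i=6
  [10] .#.#. => .  t=5,i=4
  [9] .#..# => #  t=5,i=13
  [8] .#... => #  t=1,i=1
  [7] ..### => .  t=0,i=1
  [6] ..##. => #  t=4,i=7
  [5] ..#.# => #  t=5,i=3
  [4] ..#.. => #  t=1,i=0
  [3] ...## => .  t=1,i=7
  [2] ...#. => #  t=1,i=3
  [1] ....# => #  t=2,i=12
  [0] ..... => .  t=2,i=9
  bits 10001001010010100011001101110110 = 2303341430

2303341430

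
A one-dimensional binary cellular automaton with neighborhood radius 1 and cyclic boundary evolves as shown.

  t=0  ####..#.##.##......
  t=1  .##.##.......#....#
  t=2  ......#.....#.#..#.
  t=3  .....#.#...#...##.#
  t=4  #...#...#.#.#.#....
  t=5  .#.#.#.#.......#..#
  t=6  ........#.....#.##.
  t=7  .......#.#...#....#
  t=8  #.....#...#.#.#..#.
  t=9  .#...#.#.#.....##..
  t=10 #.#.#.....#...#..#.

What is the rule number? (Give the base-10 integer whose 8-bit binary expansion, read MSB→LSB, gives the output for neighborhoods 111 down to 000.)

146

  ###|#  b7=1 t=0,i=1
  ##.|.  b6=0 t=0,i=3
  #.#|.  b5=0 t=0,i=7
  #..|#  b4=1 t=0,i=4
  .##|.  b3=0 t=0,i=0
  .#.|.  b2=0 t=0,i=6
  ..#|#  b1=1 t=0,i=5
  ...|.  b0=0 t=0,i=14
  bits 10010010 = 146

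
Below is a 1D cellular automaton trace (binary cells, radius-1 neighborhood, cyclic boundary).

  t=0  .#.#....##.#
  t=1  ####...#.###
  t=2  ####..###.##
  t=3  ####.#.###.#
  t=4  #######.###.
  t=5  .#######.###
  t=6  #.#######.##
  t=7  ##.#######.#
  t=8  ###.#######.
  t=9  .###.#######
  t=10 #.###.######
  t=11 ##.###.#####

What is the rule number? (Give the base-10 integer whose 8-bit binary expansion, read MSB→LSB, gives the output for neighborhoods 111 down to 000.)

230

  [7] ### => #  t=1,i=0
  [6] ##. => #  t=0,i=9
  [5] #.# => #  t=0,i=0
  [4] #.. => .  t=0,i=4
  [3] .## => .  t=0,i=8
  [2] .#. => #  t=0,i=1
  [1] ..# => #  t=0,i=7
  [0] ... => .  t=0,i=5
  bits 11100110 = 230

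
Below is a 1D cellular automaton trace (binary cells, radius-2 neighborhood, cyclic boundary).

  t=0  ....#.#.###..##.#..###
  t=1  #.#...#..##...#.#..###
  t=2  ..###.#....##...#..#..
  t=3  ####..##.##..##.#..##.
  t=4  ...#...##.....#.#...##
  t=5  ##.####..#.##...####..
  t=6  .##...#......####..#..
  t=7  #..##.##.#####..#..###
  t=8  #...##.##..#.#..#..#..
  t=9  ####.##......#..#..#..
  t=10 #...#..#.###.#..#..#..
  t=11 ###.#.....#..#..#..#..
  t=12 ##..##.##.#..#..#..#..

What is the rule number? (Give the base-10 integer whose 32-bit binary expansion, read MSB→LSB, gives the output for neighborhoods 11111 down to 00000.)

  #####|#  b31=1 t=7,i=11
  ####.|.  b30=0 t=1,i=21
  ###.#|.  b29=0 t=1,i=0
  ###..|#  b28=1 t=0,i=10
  ##.##|#  b27=1 t=3,i=8
  ##.#.|.  b26=0 t=0,i=15
  ##..#|.  b25=0 t=0,i=11
  ##...|#  b24=1 t=0,i=0
  #.###|.  b23=0 t=0,i=8
  #.##.|.  b22=0 t=3,i=9
  #.#.#|#  b21=1 t=0,i=6
  #.#..|#  b20=1 t=0,i=16
  #..##|.  b19=0 t=0,i=12
  #..#.|.  b18=0 t=2,i=18
  #...#|#  b17=1 t=1,i=4
  #....|.  b16=0 t=0,i=1
  .####|.  b15=0 t=1,i=20
  .###.|#  b14=1 t=0,i=9
  .##.#|#  b13=1 t=0,i=14
  .##..|.  b12=0 t=1,i=10
  .#.##|.  b11=0 t=0,i=7
  .#.#.|.  b10=0 t=0,i=5
  .#..#|.  b9=0 t=0,i=17
  .#...|#  b8=1 t=1,i=3
  ..###|#  b7=1 t=0,i=19
  ..##.|.  b6=0 t=0,i=13
  ..#.#|.  b5=0 t=0,i=4
  ..#..|#  b4=1 t=1,i=6
  ...##|#  b3=1 t=2,i=1
  ...#.|.  b2=0 t=0,i=3
  ....#|#  b1=1 t=0,i=2
  .....|#  b0=1 t=4,i=11
  bits 10011001001100100110000110011011 = 2570215835

2570215835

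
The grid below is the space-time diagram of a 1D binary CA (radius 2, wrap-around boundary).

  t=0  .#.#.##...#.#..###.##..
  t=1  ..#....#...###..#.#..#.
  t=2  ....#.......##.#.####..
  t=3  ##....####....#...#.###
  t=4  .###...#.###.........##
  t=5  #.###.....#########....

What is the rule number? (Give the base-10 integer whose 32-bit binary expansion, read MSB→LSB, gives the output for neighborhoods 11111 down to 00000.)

2635449857

  ##### -> #   bit 31 = 1  t=3,i=22
  ####. -> .   bit 30 = 0  t=2,i=19
  ###.# -> .   bit 29 = 0  t=0,i=17
  ###.. -> #   bit 28 = 1  t=1,i=13
  ##.## -> #   bit 27 = 1  t=0,i=18
  ##.#. -> #   bit 26 = 1  t=2,i=14
  ##..# -> .   bit 25 = 0  t=1,i=14
  ##... -> #   bit 24 = 1  t=0,i=7
  #.### -> .   bit 23 = 0  t=2,i=17
  #.##. -> .   bit 22 = 0  t=0,i=5
  #.#.# -> .   bit 21 = 0  t=0,i=3
  #.#.. -> #   bit 20 = 1  t=0,i=12
  #..## -> .   bit 19 = 0  t=0,i=14
  #..#. -> #   bit 18 = 1  t=1,i=15
  #...# -> .   bit 17 = 0  t=0,i=8
  #.... -> #   bit 16 = 1  t=1,i=4
  .#### -> #   bit 15 = 1  t=2,i=18
  .###. -> #   bit 14 = 1  t=0,i=16
  .##.# -> .   bit 13 = 0  t=2,i=13
  .##.. -> .   bit 12 = 0  t=0,i=6
  .#.## -> .   bit 11 = 0  t=0,i=4
  .#.#. -> #   bit 10 = 1  t=0,i=2
  .#..# -> #   bit 9 = 1  t=0,i=13
  .#... -> .   bit 8 = 0  t=1,i=3
  ..### -> .   bit 7 = 0  t=0,i=15
  ..##. -> .   bit 6 = 0  t=2,i=12
  ..#.# -> .   bit 5 = 0  t=0,i=1
  ..#.. -> .   bit 4 = 0  t=1,i=2
  ...## -> .   bit 3 = 0  t=1,i=10
  ...#. -> .   bit 2 = 0  t=0,i=0
  ....# -> .   bit 1 = 0  t=1,i=5
  ..... -> #   bit 0 = 1  t=2,i=0
  bits 10011101000101011100011000000001 = 2635449857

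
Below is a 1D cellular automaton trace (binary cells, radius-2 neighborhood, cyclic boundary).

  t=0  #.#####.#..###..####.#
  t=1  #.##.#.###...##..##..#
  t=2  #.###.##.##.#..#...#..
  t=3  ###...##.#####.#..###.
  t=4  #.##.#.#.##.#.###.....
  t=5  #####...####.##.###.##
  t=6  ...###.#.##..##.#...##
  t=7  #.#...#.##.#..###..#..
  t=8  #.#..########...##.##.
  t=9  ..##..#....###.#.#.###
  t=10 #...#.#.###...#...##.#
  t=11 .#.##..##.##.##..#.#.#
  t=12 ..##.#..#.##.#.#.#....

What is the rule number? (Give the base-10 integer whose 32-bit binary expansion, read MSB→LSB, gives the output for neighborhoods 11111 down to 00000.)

  nb #####: next=.  (t=0,i=4, bit31=0)
  nb ####.: next=#  (t=0,i=5, bit30=1)
  nb ###.#: next=.  (t=0,i=6, bit29=0)
  nb ###..: next=#  (t=0,i=13, bit28=1)
  nb ##.##: next=.  (t=0,i=1, bit27=0)
  nb ##.#.: next=#  (t=0,i=7, bit26=1)
  nb ##..#: next=#  (t=0,i=14, bit25=1)
  nb ##...: next=#  (t=1,i=10, bit24=1)
  nb #.###: next=#  (t=0,i=2, bit23=1)
  nb #.##.: next=#  (t=0,i=21, bit22=1)
  nb #.#.#: next=.  (t=1,i=5, bit21=0)
  nb #.#..: next=#  (t=0,i=8, bit20=1)
  nb #..##: next=.  (t=0,i=10, bit19=0)
  nb #..#.: next=.  (t=2,i=14, bit18=0)
  nb #...#: next=.  (t=1,i=11, bit17=0)
  nb #....: next=#  (t=4,i=18, bit16=1)
  nb .####: next=#  (t=0,i=3, bit15=1)
  nb .###.: next=.  (t=0,i=12, bit14=0)
  nb .##.#: next=#  (t=0,i=0, bit13=1)
  nb .##..: next=.  (t=1,i=14, bit12=0)
  nb .#.##: next=#  (t=1,i=6, bit11=1)
  nb .#.#.: next=.  (t=4,i=6, bit10=0)
  nb .#..#: next=#  (t=0,i=9, bit9=1)
  nb .#...: next=.  (t=2,i=16, bit8=0)
  nb ..###: next=.  (t=0,i=11, bit7=0)
  nb ..##.: next=.  (t=1,i=13, bit6=0)
  nb ..#.#: next=#  (t=2,i=0, bit5=1)
  nb ..#..: next=#  (t=2,i=15, bit4=1)
  nb ...##: next=#  (t=1,i=12, bit3=1)
  nb ...#.: next=#  (t=2,i=18, bit2=1)
  nb ....#: next=#  (t=4,i=20, bit1=1)
  nb .....: next=.  (t=4,i=19, bit0=0)
  bits 01010111110100011010101000111110 = 1473358398

1473358398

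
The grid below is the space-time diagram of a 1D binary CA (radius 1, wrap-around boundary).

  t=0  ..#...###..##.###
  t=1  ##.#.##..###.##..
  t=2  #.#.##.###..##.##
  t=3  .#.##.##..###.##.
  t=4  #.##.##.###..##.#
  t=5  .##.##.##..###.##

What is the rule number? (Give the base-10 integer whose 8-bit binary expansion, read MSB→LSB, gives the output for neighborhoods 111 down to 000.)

  nb ###: next=.  (t=0,i=7, bit7=0)
  nb ##.: next=.  (t=0,i=8, bit6=0)
  nb #.#: next=#  (t=0,i=13, bit5=1)
  nb #..: next=#  (t=0,i=0, bit4=1)
  nb .##: next=#  (t=0,i=6, bit3=1)
  nb .#.: next=.  (t=0,i=2, bit2=0)
  nb ..#: next=#  (t=0,i=1, bit1=1)
  nb ...: next=.  (t=0,i=4, bit0=0)
  bits 00111010 = 58

58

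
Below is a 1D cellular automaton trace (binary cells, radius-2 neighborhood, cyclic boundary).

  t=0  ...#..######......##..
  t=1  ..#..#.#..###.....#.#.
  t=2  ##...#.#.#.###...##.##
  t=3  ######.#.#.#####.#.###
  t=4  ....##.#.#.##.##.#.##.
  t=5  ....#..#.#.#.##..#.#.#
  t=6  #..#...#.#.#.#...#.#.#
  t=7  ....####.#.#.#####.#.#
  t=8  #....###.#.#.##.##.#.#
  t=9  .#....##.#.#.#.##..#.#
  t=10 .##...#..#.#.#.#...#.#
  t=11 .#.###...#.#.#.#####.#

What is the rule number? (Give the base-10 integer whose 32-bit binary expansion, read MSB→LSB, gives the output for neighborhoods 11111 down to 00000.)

2046476644

  [31] ##### => .  t=0,i=8
  [30] ####. => #  t=0,i=10
  [29] ###.# => #  t=3,i=5
  [28] ###.. => #  t=0,i=11
  [27] ##.## => #  t=2,i=19
  [26] ##.#. => .  t=3,i=6
  [25] ##..# => .  t=5,i=15
  [24] ##... => #  t=0,i=12
  [23] #.### => #  t=2,i=11
  [22] #.##. => #  t=4,i=11
  [21] #.#.# => #  t=2,i=7
  [20] #.#.. => #  t=1,i=7
  [19] #..## => #  t=0,i=5
  [18] #..#. => .  t=1,i=4
  [17] #...# => #  t=1,i=0
  [16] #.... => .  t=0,i=13
  [15] .#### => #  t=0,i=7
  [14] .###. => #  t=1,i=11
  [13] .##.# => .  t=2,i=18
  [12] .##.. => .  t=0,i=19
  [11] .#.## => .  t=2,i=10
  [10] .#.#. => .  t=1,i=6
  [9] .#..# => .  t=0,i=4
  [8] .#... => #  t=1,i=21
  [7] ..### => .  t=0,i=6
  [6] ..##. => #  t=0,i=18
  [5] ..#.# => #  t=1,i=5
  [4] ..#.. => .  t=0,i=3
  [3] ...## => .  t=0,i=17
  [2] ...#. => #  t=0,i=2
  [1] ....# => .  t=0,i=1
  [0] ..... => .  t=0,i=0
  bits 01111001111110101100000101100100 = 2046476644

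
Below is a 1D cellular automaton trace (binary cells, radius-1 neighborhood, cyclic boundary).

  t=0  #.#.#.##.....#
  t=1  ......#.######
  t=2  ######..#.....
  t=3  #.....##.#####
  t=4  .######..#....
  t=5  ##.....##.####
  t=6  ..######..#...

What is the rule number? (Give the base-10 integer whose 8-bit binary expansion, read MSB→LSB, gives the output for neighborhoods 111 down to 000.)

  ### -> .   bit 7 = 0  t=1,i=9
  ##. -> .   bit 6 = 0  t=0,i=0
  #.# -> .   bit 5 = 0  t=0,i=1
  #.. -> #   bit 4 = 1  t=0,i=8
  .## -> #   bit 3 = 1  t=0,i=6
  .#. -> .   bit 2 = 0  t=0,i=2
  ..# -> #   bit 1 = 1  t=0,i=12
  ... -> #   bit 0 = 1  t=0,i=9
  bits 00011011 = 27

27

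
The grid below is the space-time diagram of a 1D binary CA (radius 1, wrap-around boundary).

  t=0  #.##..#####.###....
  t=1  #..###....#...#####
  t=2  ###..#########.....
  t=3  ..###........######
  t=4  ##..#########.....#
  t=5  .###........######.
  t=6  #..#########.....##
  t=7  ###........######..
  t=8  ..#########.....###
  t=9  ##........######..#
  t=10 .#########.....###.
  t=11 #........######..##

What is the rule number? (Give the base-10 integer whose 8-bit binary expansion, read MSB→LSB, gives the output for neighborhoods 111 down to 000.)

  ### -> .   bit 7 = 0  t=0,i=7
  ##. -> #   bit 6 = 1  t=0,i=3
  #.# -> .   bit 5 = 0  t=0,i=1
  #.. -> #   bit 4 = 1  t=0,i=4
  .## -> .   bit 3 = 0  t=0,i=2
  .#. -> #   bit 2 = 1  t=0,i=0
  ..# -> #   bit 1 = 1  t=0,i=5
  ... -> #   bit 0 = 1  t=0,i=16
  bits 01010111 = 87

87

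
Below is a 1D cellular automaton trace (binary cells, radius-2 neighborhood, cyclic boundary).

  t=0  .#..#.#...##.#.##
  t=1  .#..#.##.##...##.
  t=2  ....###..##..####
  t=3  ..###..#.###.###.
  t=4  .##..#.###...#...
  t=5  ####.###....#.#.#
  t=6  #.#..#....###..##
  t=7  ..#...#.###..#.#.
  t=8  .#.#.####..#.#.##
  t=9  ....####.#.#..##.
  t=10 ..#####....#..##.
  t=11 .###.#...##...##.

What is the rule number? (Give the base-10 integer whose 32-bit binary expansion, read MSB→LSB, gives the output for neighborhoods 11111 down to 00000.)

  ##### -> .   bit 31 = 0  t=5,i=1
  ####. -> #   bit 30 = 1  t=2,i=15
  ###.# -> .   bit 29 = 0  t=3,i=11
  ###.. -> .   bit 28 = 0  t=2,i=6
  ##.## -> .   bit 27 = 0  t=1,i=8
  ##.#. -> .   bit 26 = 0  t=0,i=0
  ##..# -> #   bit 25 = 1  t=1,i=16
  ##... -> .   bit 24 = 0  t=1,i=11
  #.### -> #   bit 23 = 1  t=3,i=9
  #.##. -> #   bit 22 = 1  t=0,i=15
  #.#.# -> .   bit 21 = 0  t=0,i=13
  #.#.. -> #   bit 20 = 1  t=0,i=1
  #..## -> .   bit 19 = 0  t=2,i=8
  #..#. -> .   bit 18 = 0  t=0,i=3
  #...# -> .   bit 17 = 0  t=0,i=8
  #.... -> .   bit 16 = 0  t=2,i=1
  .#### -> #   bit 15 = 1  t=2,i=14
  .###. -> .   bit 14 = 0  t=2,i=5
  .##.# -> .   bit 13 = 0  t=0,i=11
  .##.. -> #   bit 12 = 1  t=1,i=10
  .#.## -> #   bit 11 = 1  t=0,i=14
  .#.#. -> .   bit 10 = 0  t=0,i=5
  .#..# -> .   bit 9 = 0  t=0,i=2
  .#... -> #   bit 8 = 1  t=0,i=7
  ..### -> #   bit 7 = 1  t=2,i=4
  ..##. -> #   bit 6 = 1  t=0,i=10
  ..#.# -> #   bit 5 = 1  t=0,i=4
  ..#.. -> .   bit 4 = 0  t=1,i=1
  ...## -> #   bit 3 = 1  t=0,i=9
  ...#. -> #   bit 2 = 1  t=4,i=12
  ....# -> #   bit 1 = 1  t=2,i=2
  ..... -> .   bit 0 = 0  t=9,i=1
  bits 01000010110100001001100111101110 = 1120967150

1120967150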